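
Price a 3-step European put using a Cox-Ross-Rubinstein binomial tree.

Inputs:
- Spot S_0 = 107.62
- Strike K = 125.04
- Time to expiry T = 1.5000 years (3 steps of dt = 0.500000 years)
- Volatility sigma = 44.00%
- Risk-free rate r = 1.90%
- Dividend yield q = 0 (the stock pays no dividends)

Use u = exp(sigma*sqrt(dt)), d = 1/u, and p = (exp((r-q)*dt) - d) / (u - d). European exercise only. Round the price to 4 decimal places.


Answer: Price = V(0,0) = 32.9106

Derivation:
dt = T/N = 0.500000
u = exp(sigma*sqrt(dt)) = 1.364963; d = 1/u = 0.732621
p = (exp((r-q)*dt) - d) / (u - d) = 0.437935
Discount per step: exp(-r*dt) = 0.990545
Stock lattice S(k, i) with i counting down-moves:
  k=0: S(0,0) = 107.6200
  k=1: S(1,0) = 146.8973; S(1,1) = 78.8447
  k=2: S(2,0) = 200.5093; S(2,1) = 107.6200; S(2,2) = 57.7632
  k=3: S(3,0) = 273.6876; S(3,1) = 146.8973; S(3,2) = 78.8447; S(3,3) = 42.3186
Terminal payoffs V(N, i) = max(K - S_T, 0):
  V(3,0) = 0.000000; V(3,1) = 0.000000; V(3,2) = 46.195345; V(3,3) = 82.721449
Backward induction: V(k, i) = exp(-r*dt) * [p * V(k+1, i) + (1-p) * V(k+1, i+1)].
  V(2,0) = exp(-r*dt) * [p*0.000000 + (1-p)*0.000000] = 0.000000
  V(2,1) = exp(-r*dt) * [p*0.000000 + (1-p)*46.195345] = 25.719299
  V(2,2) = exp(-r*dt) * [p*46.195345 + (1-p)*82.721449] = 66.094508
  V(1,0) = exp(-r*dt) * [p*0.000000 + (1-p)*25.719299] = 14.319242
  V(1,1) = exp(-r*dt) * [p*25.719299 + (1-p)*66.094508] = 47.955055
  V(0,0) = exp(-r*dt) * [p*14.319242 + (1-p)*47.955055] = 32.910622


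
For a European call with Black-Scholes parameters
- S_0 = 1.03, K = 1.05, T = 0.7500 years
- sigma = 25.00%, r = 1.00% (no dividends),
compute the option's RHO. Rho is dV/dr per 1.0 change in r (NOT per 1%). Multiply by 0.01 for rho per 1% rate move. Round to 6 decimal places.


Answer: Rho = 0.340378

Derivation:
d1 = 0.0540683357; d2 = -0.1624380152
phi(d1) = 0.3983595754; exp(-qT) = 1.0000000000; exp(-rT) = 0.9925280548
N(d2) = 0.4354804683
Rho = K*T*exp(-rT)*N(d2) = 1.0500 * 0.7500 * 0.9925280548 * 0.4354804683 = 0.340378


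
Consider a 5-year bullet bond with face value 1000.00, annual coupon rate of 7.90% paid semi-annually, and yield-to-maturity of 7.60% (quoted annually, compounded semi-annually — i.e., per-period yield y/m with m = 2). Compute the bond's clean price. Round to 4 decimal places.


Coupon per period c = face * coupon_rate / m = 39.500000
Periods per year m = 2; per-period yield y/m = 0.038000
Number of cashflows N = 10
Cashflows (t years, CF_t, discount factor 1/(1+y/m)^(m*t), PV):
  t = 0.5000: CF_t = 39.500000, DF = 0.963391, PV = 38.053950
  t = 1.0000: CF_t = 39.500000, DF = 0.928122, PV = 36.660838
  t = 1.5000: CF_t = 39.500000, DF = 0.894145, PV = 35.318726
  t = 2.0000: CF_t = 39.500000, DF = 0.861411, PV = 34.025748
  t = 2.5000: CF_t = 39.500000, DF = 0.829876, PV = 32.780104
  t = 3.0000: CF_t = 39.500000, DF = 0.799495, PV = 31.580062
  t = 3.5000: CF_t = 39.500000, DF = 0.770227, PV = 30.423952
  t = 4.0000: CF_t = 39.500000, DF = 0.742030, PV = 29.310165
  t = 4.5000: CF_t = 39.500000, DF = 0.714865, PV = 28.237153
  t = 5.0000: CF_t = 1039.500000, DF = 0.688694, PV = 715.897686
Price P = sum_t PV_t = 1012.288384

Answer: Price = 1012.2884


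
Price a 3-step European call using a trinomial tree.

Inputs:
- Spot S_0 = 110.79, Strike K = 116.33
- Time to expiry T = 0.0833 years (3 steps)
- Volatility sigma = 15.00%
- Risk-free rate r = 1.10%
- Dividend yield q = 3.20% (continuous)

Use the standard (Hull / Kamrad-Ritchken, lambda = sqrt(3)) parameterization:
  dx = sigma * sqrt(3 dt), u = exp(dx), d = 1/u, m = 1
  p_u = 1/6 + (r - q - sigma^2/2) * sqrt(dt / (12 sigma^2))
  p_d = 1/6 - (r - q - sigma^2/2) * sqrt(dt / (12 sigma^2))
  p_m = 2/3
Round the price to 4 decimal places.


Answer: Price = V(0,0) = 0.2563

Derivation:
dt = T/N = 0.027767; dx = sigma*sqrt(3*dt) = 0.043293
u = exp(dx) = 1.044243; d = 1/u = 0.957631
p_u = 0.156325, p_m = 0.666667, p_d = 0.177009
Discount per step: exp(-r*dt) = 0.999695
Stock lattice S(k, j) with j the centered position index:
  k=0: S(0,+0) = 110.7900
  k=1: S(1,-1) = 106.0960; S(1,+0) = 110.7900; S(1,+1) = 115.6917
  k=2: S(2,-2) = 101.6008; S(2,-1) = 106.0960; S(2,+0) = 110.7900; S(2,+1) = 115.6917; S(2,+2) = 120.8103
  k=3: S(3,-3) = 97.2961; S(3,-2) = 101.6008; S(3,-1) = 106.0960; S(3,+0) = 110.7900; S(3,+1) = 115.6917; S(3,+2) = 120.8103; S(3,+3) = 126.1554
Terminal payoffs V(N, j) = max(S_T - K, 0):
  V(3,-3) = 0.000000; V(3,-2) = 0.000000; V(3,-1) = 0.000000; V(3,+0) = 0.000000; V(3,+1) = 0.000000; V(3,+2) = 4.480323; V(3,+3) = 9.825383
Backward induction: V(k, j) = exp(-r*dt) * [p_u * V(k+1, j+1) + p_m * V(k+1, j) + p_d * V(k+1, j-1)]
  V(2,-2) = exp(-r*dt) * [p_u*0.000000 + p_m*0.000000 + p_d*0.000000] = 0.000000
  V(2,-1) = exp(-r*dt) * [p_u*0.000000 + p_m*0.000000 + p_d*0.000000] = 0.000000
  V(2,+0) = exp(-r*dt) * [p_u*0.000000 + p_m*0.000000 + p_d*0.000000] = 0.000000
  V(2,+1) = exp(-r*dt) * [p_u*4.480323 + p_m*0.000000 + p_d*0.000000] = 0.700171
  V(2,+2) = exp(-r*dt) * [p_u*9.825383 + p_m*4.480323 + p_d*0.000000] = 4.521449
  V(1,-1) = exp(-r*dt) * [p_u*0.000000 + p_m*0.000000 + p_d*0.000000] = 0.000000
  V(1,+0) = exp(-r*dt) * [p_u*0.700171 + p_m*0.000000 + p_d*0.000000] = 0.109420
  V(1,+1) = exp(-r*dt) * [p_u*4.521449 + p_m*0.700171 + p_d*0.000000] = 1.173235
  V(0,+0) = exp(-r*dt) * [p_u*1.173235 + p_m*0.109420 + p_d*0.000000] = 0.256274


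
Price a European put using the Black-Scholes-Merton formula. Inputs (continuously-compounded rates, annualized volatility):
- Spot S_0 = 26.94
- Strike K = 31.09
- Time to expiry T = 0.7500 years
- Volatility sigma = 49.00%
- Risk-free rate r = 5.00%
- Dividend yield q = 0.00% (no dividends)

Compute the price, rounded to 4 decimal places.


d1 = (ln(S/K) + (r - q + 0.5*sigma^2) * T) / (sigma * sqrt(T)) = -0.03708369
d2 = d1 - sigma * sqrt(T) = -0.46143613
exp(-rT) = 0.96319442; exp(-qT) = 1.00000000
P = K * exp(-rT) * N(-d2) - S_0 * exp(-qT) * N(-d1)
N(-d1) = 0.51479086; N(-d2) = 0.67775713
P = 31.0900 * 0.96319442 * 0.67775713 - 26.9400 * 1.00000000 * 0.51479086 = 6.4275

Answer: Price = 6.4275


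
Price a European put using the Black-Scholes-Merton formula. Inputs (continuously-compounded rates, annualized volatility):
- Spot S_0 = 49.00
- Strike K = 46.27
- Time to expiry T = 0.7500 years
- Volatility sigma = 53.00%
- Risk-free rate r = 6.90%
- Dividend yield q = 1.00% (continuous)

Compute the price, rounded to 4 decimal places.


d1 = (ln(S/K) + (r - q + 0.5*sigma^2) * T) / (sigma * sqrt(T)) = 0.45079944
d2 = d1 - sigma * sqrt(T) = -0.00819403
exp(-rT) = 0.94956623; exp(-qT) = 0.99252805
P = K * exp(-rT) * N(-d2) - S_0 * exp(-qT) * N(-d1)
N(-d1) = 0.32606705; N(-d2) = 0.50326891
P = 46.2700 * 0.94956623 * 0.50326891 - 49.0000 * 0.99252805 * 0.32606705 = 6.2539

Answer: Price = 6.2539


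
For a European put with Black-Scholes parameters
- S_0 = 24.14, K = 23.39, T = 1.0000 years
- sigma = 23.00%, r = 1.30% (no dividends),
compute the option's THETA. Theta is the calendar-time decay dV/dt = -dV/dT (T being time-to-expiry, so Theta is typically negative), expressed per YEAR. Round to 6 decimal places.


d1 = 0.3087462394; d2 = 0.0787462394
phi(d1) = 0.3803738655; exp(-qT) = 1.0000000000; exp(-rT) = 0.9870841350
Theta = -S*exp(-qT)*phi(d1)*sigma/(2*sqrt(T)) + r*K*exp(-rT)*N(-d2) - q*S*exp(-qT)*N(-d1)
N(-d1) = 0.3787572835; N(-d2) = 0.4686172329; sqrt(T) = 1.0000000000
Term 1 = -24.1400 * 1.0000000000 * 0.3803738655 * 0.2300 / (2 * 1.0000000000) = -1.0559558880
Term 2 = 0.0130 * 23.3900 * 0.9870841350 * 0.4686172329 = 0.1406520289
Term 3 = 0 (no dividend yield, q = 0)
Theta = -1.0559558880 + (0.1406520289) + (0.0000000000) = -0.915304

Answer: Theta = -0.915304


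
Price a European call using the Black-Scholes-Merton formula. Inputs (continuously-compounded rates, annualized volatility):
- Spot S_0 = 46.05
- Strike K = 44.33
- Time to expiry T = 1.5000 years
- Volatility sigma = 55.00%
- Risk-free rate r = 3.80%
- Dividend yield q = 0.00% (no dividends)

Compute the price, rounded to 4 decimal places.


d1 = (ln(S/K) + (r - q + 0.5*sigma^2) * T) / (sigma * sqrt(T)) = 0.47793422
d2 = d1 - sigma * sqrt(T) = -0.19567546
exp(-rT) = 0.94459407; exp(-qT) = 1.00000000
C = S_0 * exp(-qT) * N(d1) - K * exp(-rT) * N(d2)
N(d1) = 0.68365149; N(d2) = 0.42243210
C = 46.0500 * 1.00000000 * 0.68365149 - 44.3300 * 0.94459407 * 0.42243210 = 13.7933

Answer: Price = 13.7933


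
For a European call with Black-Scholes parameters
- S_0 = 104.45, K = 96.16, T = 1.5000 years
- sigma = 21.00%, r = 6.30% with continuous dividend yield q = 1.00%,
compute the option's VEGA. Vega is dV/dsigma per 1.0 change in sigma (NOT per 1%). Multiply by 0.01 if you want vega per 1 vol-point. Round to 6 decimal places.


d1 = 0.7592252448; d2 = 0.5020288218
phi(d1) = 0.2990483481; exp(-qT) = 0.9851119396; exp(-rT) = 0.9098277346
Vega = S * exp(-qT) * phi(d1) * sqrt(T) = 104.4500 * 0.9851119396 * 0.2990483481 * 1.2247448714 = 37.686089

Answer: Vega = 37.686089


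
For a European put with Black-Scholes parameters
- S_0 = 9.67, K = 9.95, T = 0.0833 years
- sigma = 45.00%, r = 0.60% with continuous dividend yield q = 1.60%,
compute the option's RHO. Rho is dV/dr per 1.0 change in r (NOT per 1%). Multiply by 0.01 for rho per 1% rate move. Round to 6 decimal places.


Answer: Rho = -0.509085

Derivation:
d1 = -0.1612524413; d2 = -0.2911302685
phi(d1) = 0.3937891331; exp(-qT) = 0.9986680878; exp(-rT) = 0.9995003249
N(-d2) = 0.6145241544
Rho = -K*T*exp(-rT)*N(-d2) = -9.9500 * 0.0833 * 0.9995003249 * 0.6145241544 = -0.509085


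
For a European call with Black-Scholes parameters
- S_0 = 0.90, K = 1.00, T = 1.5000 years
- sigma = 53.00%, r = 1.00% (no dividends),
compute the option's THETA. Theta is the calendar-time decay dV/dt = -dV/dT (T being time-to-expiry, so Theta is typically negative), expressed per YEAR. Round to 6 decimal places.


d1 = 0.1853516323; d2 = -0.4637631496
phi(d1) = 0.3921479264; exp(-qT) = 1.0000000000; exp(-rT) = 0.9851119396
Theta = -S*exp(-qT)*phi(d1)*sigma/(2*sqrt(T)) - r*K*exp(-rT)*N(d2) + q*S*exp(-qT)*N(d1)
N(d1) = 0.5735233786; N(d2) = 0.3214087239; sqrt(T) = 1.2247448714
Term 1 = -0.9000 * 1.0000000000 * 0.3921479264 * 0.5300 / (2 * 1.2247448714) = -0.0763647047
Term 2 = -0.0100 * 1.0000 * 0.9851119396 * 0.3214087239 = -0.0031662357
Term 3 = 0 (no dividend yield, q = 0)
Theta = -0.0763647047 + (-0.0031662357) + (0.0000000000) = -0.079531

Answer: Theta = -0.079531


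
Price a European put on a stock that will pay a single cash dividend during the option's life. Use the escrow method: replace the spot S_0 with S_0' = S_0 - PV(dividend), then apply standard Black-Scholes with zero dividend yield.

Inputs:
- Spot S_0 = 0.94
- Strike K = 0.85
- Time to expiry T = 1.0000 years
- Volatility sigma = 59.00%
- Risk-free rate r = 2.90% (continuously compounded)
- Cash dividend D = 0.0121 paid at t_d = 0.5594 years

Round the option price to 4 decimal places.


Answer: Price = 0.1561

Derivation:
PV(D) = D * exp(-r * t_d) = 0.0121 * 0.98390828 = 0.01190529
S_0' = S_0 - PV(D) = 0.9400 - 0.01190529 = 0.92809471
d1 = (ln(S_0'/K) + (r + sigma^2/2)*T) / (sigma*sqrt(T)) = 0.49313125
d2 = d1 - sigma*sqrt(T) = -0.09686875
exp(-rT) = 0.97141646
N(-d1) = 0.31095993; N(-d2) = 0.53858469
P = K * exp(-rT) * N(-d2) - S_0' * N(-d1) = 0.8500 * 0.97141646 * 0.53858469 - 0.92809471 * 0.31095993 = 0.1561


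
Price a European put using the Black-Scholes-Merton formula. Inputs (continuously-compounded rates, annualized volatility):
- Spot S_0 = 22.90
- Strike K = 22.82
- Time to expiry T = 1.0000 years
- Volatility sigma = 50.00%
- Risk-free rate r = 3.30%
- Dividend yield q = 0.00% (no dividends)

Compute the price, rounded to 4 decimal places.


d1 = (ln(S/K) + (r - q + 0.5*sigma^2) * T) / (sigma * sqrt(T)) = 0.32299913
d2 = d1 - sigma * sqrt(T) = -0.17700087
exp(-rT) = 0.96753856; exp(-qT) = 1.00000000
P = K * exp(-rT) * N(-d2) - S_0 * exp(-qT) * N(-d1)
N(-d1) = 0.37334795; N(-d2) = 0.57024615
P = 22.8200 * 0.96753856 * 0.57024615 - 22.9000 * 1.00000000 * 0.37334795 = 4.0409

Answer: Price = 4.0409


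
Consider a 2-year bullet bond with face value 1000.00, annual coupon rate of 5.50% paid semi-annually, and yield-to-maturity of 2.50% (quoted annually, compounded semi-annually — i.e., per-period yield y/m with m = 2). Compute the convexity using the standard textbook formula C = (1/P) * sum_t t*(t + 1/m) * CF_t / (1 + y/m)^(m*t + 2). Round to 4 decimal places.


Coupon per period c = face * coupon_rate / m = 27.500000
Periods per year m = 2; per-period yield y/m = 0.012500
Number of cashflows N = 4
Cashflows (t years, CF_t, discount factor 1/(1+y/m)^(m*t), PV):
  t = 0.5000: CF_t = 27.500000, DF = 0.987654, PV = 27.160494
  t = 1.0000: CF_t = 27.500000, DF = 0.975461, PV = 26.825179
  t = 1.5000: CF_t = 27.500000, DF = 0.963418, PV = 26.494004
  t = 2.0000: CF_t = 1027.500000, DF = 0.951524, PV = 977.691193
Price P = sum_t PV_t = 1058.170870
Convexity numerator sum_t t*(t + 1/m) * CF_t / (1+y/m)^(m*t + 2):
  t = 0.5000: term = 13.247002
  t = 1.0000: term = 39.250376
  t = 1.5000: term = 77.531608
  t = 2.0000: term = 4768.498425
Convexity = (1/P) * sum = 4898.527411 / 1058.170870 = 4.629240

Answer: Convexity = 4.6292


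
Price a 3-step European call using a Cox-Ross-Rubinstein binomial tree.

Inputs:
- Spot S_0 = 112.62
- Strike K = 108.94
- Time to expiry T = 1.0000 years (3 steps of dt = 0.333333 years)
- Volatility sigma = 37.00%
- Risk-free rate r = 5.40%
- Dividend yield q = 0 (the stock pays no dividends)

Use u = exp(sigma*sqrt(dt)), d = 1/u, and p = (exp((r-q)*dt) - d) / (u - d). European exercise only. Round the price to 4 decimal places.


dt = T/N = 0.333333
u = exp(sigma*sqrt(dt)) = 1.238152; d = 1/u = 0.807656
p = (exp((r-q)*dt) - d) / (u - d) = 0.488988
Discount per step: exp(-r*dt) = 0.982161
Stock lattice S(k, i) with i counting down-moves:
  k=0: S(0,0) = 112.6200
  k=1: S(1,0) = 139.4406; S(1,1) = 90.9582
  k=2: S(2,0) = 172.6486; S(2,1) = 112.6200; S(2,2) = 73.4629
  k=3: S(3,0) = 213.7652; S(3,1) = 139.4406; S(3,2) = 90.9582; S(3,3) = 59.3327
Terminal payoffs V(N, i) = max(S_T - K, 0):
  V(3,0) = 104.825179; V(3,1) = 30.500630; V(3,2) = 0.000000; V(3,3) = 0.000000
Backward induction: V(k, i) = exp(-r*dt) * [p * V(k+1, i) + (1-p) * V(k+1, i+1)].
  V(2,0) = exp(-r*dt) * [p*104.825179 + (1-p)*30.500630] = 65.652012
  V(2,1) = exp(-r*dt) * [p*30.500630 + (1-p)*0.000000] = 14.648386
  V(2,2) = exp(-r*dt) * [p*0.000000 + (1-p)*0.000000] = 0.000000
  V(1,0) = exp(-r*dt) * [p*65.652012 + (1-p)*14.648386] = 38.882332
  V(1,1) = exp(-r*dt) * [p*14.648386 + (1-p)*0.000000] = 7.035108
  V(0,0) = exp(-r*dt) * [p*38.882332 + (1-p)*7.035108] = 22.204717

Answer: Price = V(0,0) = 22.2047


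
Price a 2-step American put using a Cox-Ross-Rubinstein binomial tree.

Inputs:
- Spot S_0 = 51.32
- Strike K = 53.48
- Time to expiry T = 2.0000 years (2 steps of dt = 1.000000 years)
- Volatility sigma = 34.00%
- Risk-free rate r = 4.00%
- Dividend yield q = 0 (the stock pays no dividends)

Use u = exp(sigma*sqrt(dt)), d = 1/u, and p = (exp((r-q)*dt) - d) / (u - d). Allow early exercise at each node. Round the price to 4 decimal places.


dt = T/N = 1.000000
u = exp(sigma*sqrt(dt)) = 1.404948; d = 1/u = 0.711770
p = (exp((r-q)*dt) - d) / (u - d) = 0.474684
Discount per step: exp(-r*dt) = 0.960789
Stock lattice S(k, i) with i counting down-moves:
  k=0: S(0,0) = 51.3200
  k=1: S(1,0) = 72.1019; S(1,1) = 36.5281
  k=2: S(2,0) = 101.2994; S(2,1) = 51.3200; S(2,2) = 25.9996
Terminal payoffs V(N, i) = max(K - S_T, 0):
  V(2,0) = 0.000000; V(2,1) = 2.160000; V(2,2) = 27.480416
Backward induction: V(k, i) = exp(-r*dt) * [p * V(k+1, i) + (1-p) * V(k+1, i+1)]; then take max(V_cont, immediate exercise) for American.
  V(1,0) = exp(-r*dt) * [p*0.000000 + (1-p)*2.160000] = 1.090190; exercise = 0.000000; V(1,0) = max -> 1.090190
  V(1,1) = exp(-r*dt) * [p*2.160000 + (1-p)*27.480416] = 14.854966; exercise = 16.951947; V(1,1) = max -> 16.951947
  V(0,0) = exp(-r*dt) * [p*1.090190 + (1-p)*16.951947] = 9.053152; exercise = 2.160000; V(0,0) = max -> 9.053152

Answer: Price = V(0,0) = 9.0532


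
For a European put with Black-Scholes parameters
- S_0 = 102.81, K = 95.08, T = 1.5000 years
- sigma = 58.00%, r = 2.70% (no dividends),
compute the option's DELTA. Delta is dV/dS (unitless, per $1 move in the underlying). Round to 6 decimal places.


Answer: Delta = -0.300757

Derivation:
d1 = 0.5222255569; d2 = -0.1881264685
phi(d1) = 0.3480885772; exp(-qT) = 1.0000000000; exp(-rT) = 0.9603091645
N(-d1) = 0.3007566469
Delta = -exp(-qT) * N(-d1) = -1.0000000000 * 0.3007566469 = -0.300757


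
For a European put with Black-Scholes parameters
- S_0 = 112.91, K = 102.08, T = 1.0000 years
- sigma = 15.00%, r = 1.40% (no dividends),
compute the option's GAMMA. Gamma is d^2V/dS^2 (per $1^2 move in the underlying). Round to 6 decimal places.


d1 = 0.8405614773; d2 = 0.6905614773
phi(d1) = 0.2802115762; exp(-qT) = 1.0000000000; exp(-rT) = 0.9860975443
Gamma = exp(-qT) * phi(d1) / (S * sigma * sqrt(T)) = 1.0000000000 * 0.2802115762 / (112.9100 * 0.1500 * 1.0000000000) = 0.016545

Answer: Gamma = 0.016545


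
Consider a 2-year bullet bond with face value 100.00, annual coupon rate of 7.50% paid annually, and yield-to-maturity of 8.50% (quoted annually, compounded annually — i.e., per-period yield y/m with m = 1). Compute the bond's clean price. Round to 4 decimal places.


Coupon per period c = face * coupon_rate / m = 7.500000
Periods per year m = 1; per-period yield y/m = 0.085000
Number of cashflows N = 2
Cashflows (t years, CF_t, discount factor 1/(1+y/m)^(m*t), PV):
  t = 1.0000: CF_t = 7.500000, DF = 0.921659, PV = 6.912442
  t = 2.0000: CF_t = 107.500000, DF = 0.849455, PV = 91.316443
Price P = sum_t PV_t = 98.228886

Answer: Price = 98.2289


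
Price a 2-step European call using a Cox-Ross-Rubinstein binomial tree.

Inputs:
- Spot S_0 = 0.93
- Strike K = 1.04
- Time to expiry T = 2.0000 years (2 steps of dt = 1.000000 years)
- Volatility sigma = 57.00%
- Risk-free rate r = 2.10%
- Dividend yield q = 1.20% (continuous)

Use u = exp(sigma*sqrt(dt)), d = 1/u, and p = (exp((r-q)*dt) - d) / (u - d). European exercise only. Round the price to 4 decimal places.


Answer: Price = V(0,0) = 0.2435

Derivation:
dt = T/N = 1.000000
u = exp(sigma*sqrt(dt)) = 1.768267; d = 1/u = 0.565525
p = (exp((r-q)*dt) - d) / (u - d) = 0.368754
Discount per step: exp(-r*dt) = 0.979219
Stock lattice S(k, i) with i counting down-moves:
  k=0: S(0,0) = 0.9300
  k=1: S(1,0) = 1.6445; S(1,1) = 0.5259
  k=2: S(2,0) = 2.9079; S(2,1) = 0.9300; S(2,2) = 0.2974
Terminal payoffs V(N, i) = max(S_T - K, 0):
  V(2,0) = 1.867895; V(2,1) = 0.000000; V(2,2) = 0.000000
Backward induction: V(k, i) = exp(-r*dt) * [p * V(k+1, i) + (1-p) * V(k+1, i+1)].
  V(1,0) = exp(-r*dt) * [p*1.867895 + (1-p)*0.000000] = 0.674479
  V(1,1) = exp(-r*dt) * [p*0.000000 + (1-p)*0.000000] = 0.000000
  V(0,0) = exp(-r*dt) * [p*0.674479 + (1-p)*0.000000] = 0.243548


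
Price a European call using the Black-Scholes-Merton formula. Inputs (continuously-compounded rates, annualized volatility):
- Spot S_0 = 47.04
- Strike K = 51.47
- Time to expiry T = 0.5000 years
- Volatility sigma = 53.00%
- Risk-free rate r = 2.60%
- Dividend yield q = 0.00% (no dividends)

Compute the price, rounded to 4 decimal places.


d1 = (ln(S/K) + (r - q + 0.5*sigma^2) * T) / (sigma * sqrt(T)) = -0.01808008
d2 = d1 - sigma * sqrt(T) = -0.39284667
exp(-rT) = 0.98708414; exp(-qT) = 1.00000000
C = S_0 * exp(-qT) * N(d1) - K * exp(-rT) * N(d2)
N(d1) = 0.49278748; N(d2) = 0.34721636
C = 47.0400 * 1.00000000 * 0.49278748 - 51.4700 * 0.98708414 * 0.34721636 = 5.5403

Answer: Price = 5.5403


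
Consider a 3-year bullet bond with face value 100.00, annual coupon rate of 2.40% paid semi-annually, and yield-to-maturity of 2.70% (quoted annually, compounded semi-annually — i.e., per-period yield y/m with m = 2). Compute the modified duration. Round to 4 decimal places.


Coupon per period c = face * coupon_rate / m = 1.200000
Periods per year m = 2; per-period yield y/m = 0.013500
Number of cashflows N = 6
Cashflows (t years, CF_t, discount factor 1/(1+y/m)^(m*t), PV):
  t = 0.5000: CF_t = 1.200000, DF = 0.986680, PV = 1.184016
  t = 1.0000: CF_t = 1.200000, DF = 0.973537, PV = 1.168244
  t = 1.5000: CF_t = 1.200000, DF = 0.960569, PV = 1.152683
  t = 2.0000: CF_t = 1.200000, DF = 0.947774, PV = 1.137329
  t = 2.5000: CF_t = 1.200000, DF = 0.935150, PV = 1.122180
  t = 3.0000: CF_t = 101.200000, DF = 0.922694, PV = 93.376587
Price P = sum_t PV_t = 99.141039
First compute Macaulay numerator sum_t t * PV_t:
  t * PV_t at t = 0.5000: 0.592008
  t * PV_t at t = 1.0000: 1.168244
  t * PV_t at t = 1.5000: 1.729025
  t * PV_t at t = 2.0000: 2.274659
  t * PV_t at t = 2.5000: 2.805450
  t * PV_t at t = 3.0000: 280.129760
Macaulay duration D = 288.699146 / 99.141039 = 2.912004
Modified duration = D / (1 + y/m) = 2.912004 / (1 + 0.013500) = 2.873216

Answer: Modified duration = 2.8732


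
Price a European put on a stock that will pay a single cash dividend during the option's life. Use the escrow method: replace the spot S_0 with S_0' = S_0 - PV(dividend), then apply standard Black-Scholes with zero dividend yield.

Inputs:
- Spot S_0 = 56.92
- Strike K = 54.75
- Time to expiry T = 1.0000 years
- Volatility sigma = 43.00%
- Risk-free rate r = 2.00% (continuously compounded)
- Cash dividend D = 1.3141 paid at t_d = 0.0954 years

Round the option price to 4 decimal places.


Answer: Price = 8.3611

Derivation:
PV(D) = D * exp(-r * t_d) = 1.3141 * 0.99809382 = 1.31159509
S_0' = S_0 - PV(D) = 56.9200 - 1.31159509 = 55.60840491
d1 = (ln(S_0'/K) + (r + sigma^2/2)*T) / (sigma*sqrt(T)) = 0.29769067
d2 = d1 - sigma*sqrt(T) = -0.13230933
exp(-rT) = 0.98019867
N(-d1) = 0.38296963; N(-d2) = 0.55263019
P = K * exp(-rT) * N(-d2) - S_0' * N(-d1) = 54.7500 * 0.98019867 * 0.55263019 - 55.60840491 * 0.38296963 = 8.3611


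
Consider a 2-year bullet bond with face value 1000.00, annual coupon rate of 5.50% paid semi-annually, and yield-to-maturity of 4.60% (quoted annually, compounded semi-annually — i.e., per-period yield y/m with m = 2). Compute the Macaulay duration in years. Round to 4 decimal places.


Answer: Macaulay duration = 1.9219 years

Derivation:
Coupon per period c = face * coupon_rate / m = 27.500000
Periods per year m = 2; per-period yield y/m = 0.023000
Number of cashflows N = 4
Cashflows (t years, CF_t, discount factor 1/(1+y/m)^(m*t), PV):
  t = 0.5000: CF_t = 27.500000, DF = 0.977517, PV = 26.881720
  t = 1.0000: CF_t = 27.500000, DF = 0.955540, PV = 26.277342
  t = 1.5000: CF_t = 27.500000, DF = 0.934056, PV = 25.686551
  t = 2.0000: CF_t = 1027.500000, DF = 0.913056, PV = 938.165149
Price P = sum_t PV_t = 1017.010762
Macaulay numerator sum_t t * PV_t:
  t * PV_t at t = 0.5000: 13.440860
  t * PV_t at t = 1.0000: 26.277342
  t * PV_t at t = 1.5000: 38.529826
  t * PV_t at t = 2.0000: 1876.330298
Macaulay duration D = (sum_t t * PV_t) / P = 1954.578326 / 1017.010762 = 1.921886


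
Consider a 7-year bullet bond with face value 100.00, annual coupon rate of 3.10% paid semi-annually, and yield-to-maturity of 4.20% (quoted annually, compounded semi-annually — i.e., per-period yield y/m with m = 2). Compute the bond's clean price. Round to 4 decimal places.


Coupon per period c = face * coupon_rate / m = 1.550000
Periods per year m = 2; per-period yield y/m = 0.021000
Number of cashflows N = 14
Cashflows (t years, CF_t, discount factor 1/(1+y/m)^(m*t), PV):
  t = 0.5000: CF_t = 1.550000, DF = 0.979432, PV = 1.518119
  t = 1.0000: CF_t = 1.550000, DF = 0.959287, PV = 1.486895
  t = 1.5000: CF_t = 1.550000, DF = 0.939556, PV = 1.456312
  t = 2.0000: CF_t = 1.550000, DF = 0.920231, PV = 1.426359
  t = 2.5000: CF_t = 1.550000, DF = 0.901304, PV = 1.397021
  t = 3.0000: CF_t = 1.550000, DF = 0.882766, PV = 1.368287
  t = 3.5000: CF_t = 1.550000, DF = 0.864609, PV = 1.340144
  t = 4.0000: CF_t = 1.550000, DF = 0.846826, PV = 1.312580
  t = 4.5000: CF_t = 1.550000, DF = 0.829408, PV = 1.285583
  t = 5.0000: CF_t = 1.550000, DF = 0.812349, PV = 1.259141
  t = 5.5000: CF_t = 1.550000, DF = 0.795640, PV = 1.233243
  t = 6.0000: CF_t = 1.550000, DF = 0.779276, PV = 1.207877
  t = 6.5000: CF_t = 1.550000, DF = 0.763247, PV = 1.183034
  t = 7.0000: CF_t = 101.550000, DF = 0.747549, PV = 75.913591
Price P = sum_t PV_t = 93.388186

Answer: Price = 93.3882


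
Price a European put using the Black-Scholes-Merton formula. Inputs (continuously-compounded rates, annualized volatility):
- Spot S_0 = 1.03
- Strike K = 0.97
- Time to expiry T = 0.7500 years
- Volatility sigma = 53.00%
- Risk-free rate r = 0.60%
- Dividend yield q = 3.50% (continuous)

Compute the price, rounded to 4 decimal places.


Answer: Price = 0.1605

Derivation:
d1 = (ln(S/K) + (r - q + 0.5*sigma^2) * T) / (sigma * sqrt(T)) = 0.31287049
d2 = d1 - sigma * sqrt(T) = -0.14612297
exp(-rT) = 0.99551011; exp(-qT) = 0.97409154
P = K * exp(-rT) * N(-d2) - S_0 * exp(-qT) * N(-d1)
N(-d1) = 0.37718953; N(-d2) = 0.55808785
P = 0.9700 * 0.99551011 * 0.55808785 - 1.0300 * 0.97409154 * 0.37718953 = 0.1605


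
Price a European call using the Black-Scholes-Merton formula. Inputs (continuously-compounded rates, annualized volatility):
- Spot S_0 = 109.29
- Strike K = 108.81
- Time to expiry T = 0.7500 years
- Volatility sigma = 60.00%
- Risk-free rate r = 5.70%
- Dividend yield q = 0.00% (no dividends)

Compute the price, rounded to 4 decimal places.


d1 = (ln(S/K) + (r - q + 0.5*sigma^2) * T) / (sigma * sqrt(T)) = 0.35055103
d2 = d1 - sigma * sqrt(T) = -0.16906421
exp(-rT) = 0.95815090; exp(-qT) = 1.00000000
C = S_0 * exp(-qT) * N(d1) - K * exp(-rT) * N(d2)
N(d1) = 0.63703740; N(d2) = 0.43287307
C = 109.2900 * 1.00000000 * 0.63703740 - 108.8100 * 0.95815090 * 0.43287307 = 24.4920

Answer: Price = 24.4920


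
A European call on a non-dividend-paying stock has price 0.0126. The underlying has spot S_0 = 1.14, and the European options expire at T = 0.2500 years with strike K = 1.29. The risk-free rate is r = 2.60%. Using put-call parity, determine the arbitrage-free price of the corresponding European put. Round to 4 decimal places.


Answer: Put price = 0.1542

Derivation:
Put-call parity: C - P = S_0 * exp(-qT) - K * exp(-rT).
S_0 * exp(-qT) = 1.1400 * 1.00000000 = 1.14000000
K * exp(-rT) = 1.2900 * 0.99352108 = 1.28164219
P = C - S*exp(-qT) + K*exp(-rT)
P = 0.0126 - 1.14000000 + 1.28164219 = 0.1542


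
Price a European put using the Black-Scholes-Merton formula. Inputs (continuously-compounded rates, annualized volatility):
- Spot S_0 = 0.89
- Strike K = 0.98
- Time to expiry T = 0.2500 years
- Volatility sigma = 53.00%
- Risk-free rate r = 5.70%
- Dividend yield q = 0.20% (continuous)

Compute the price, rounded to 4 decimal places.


Answer: Price = 0.1408

Derivation:
d1 = (ln(S/K) + (r - q + 0.5*sigma^2) * T) / (sigma * sqrt(T)) = -0.17912683
d2 = d1 - sigma * sqrt(T) = -0.44412683
exp(-rT) = 0.98585105; exp(-qT) = 0.99950012
P = K * exp(-rT) * N(-d2) - S_0 * exp(-qT) * N(-d1)
N(-d1) = 0.57108094; N(-d2) = 0.67152455
P = 0.9800 * 0.98585105 * 0.67152455 - 0.8900 * 0.99950012 * 0.57108094 = 0.1408


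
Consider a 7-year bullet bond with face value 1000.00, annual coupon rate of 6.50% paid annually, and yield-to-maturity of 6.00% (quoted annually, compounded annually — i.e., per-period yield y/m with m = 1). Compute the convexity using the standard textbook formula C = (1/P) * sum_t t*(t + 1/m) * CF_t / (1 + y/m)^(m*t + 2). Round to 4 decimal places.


Answer: Convexity = 39.1356

Derivation:
Coupon per period c = face * coupon_rate / m = 65.000000
Periods per year m = 1; per-period yield y/m = 0.060000
Number of cashflows N = 7
Cashflows (t years, CF_t, discount factor 1/(1+y/m)^(m*t), PV):
  t = 1.0000: CF_t = 65.000000, DF = 0.943396, PV = 61.320755
  t = 2.0000: CF_t = 65.000000, DF = 0.889996, PV = 57.849769
  t = 3.0000: CF_t = 65.000000, DF = 0.839619, PV = 54.575253
  t = 4.0000: CF_t = 65.000000, DF = 0.792094, PV = 51.486088
  t = 5.0000: CF_t = 65.000000, DF = 0.747258, PV = 48.571781
  t = 6.0000: CF_t = 65.000000, DF = 0.704961, PV = 45.822435
  t = 7.0000: CF_t = 1065.000000, DF = 0.665057, PV = 708.285826
Price P = sum_t PV_t = 1027.911907
Convexity numerator sum_t t*(t + 1/m) * CF_t / (1+y/m)^(m*t + 2):
  t = 1.0000: term = 109.150507
  t = 2.0000: term = 308.916529
  t = 3.0000: term = 582.861375
  t = 4.0000: term = 916.448703
  t = 5.0000: term = 1296.861372
  t = 6.0000: term = 1712.835774
  t = 7.0000: term = 35300.824365
Convexity = (1/P) * sum = 40227.898623 / 1027.911907 = 39.135551


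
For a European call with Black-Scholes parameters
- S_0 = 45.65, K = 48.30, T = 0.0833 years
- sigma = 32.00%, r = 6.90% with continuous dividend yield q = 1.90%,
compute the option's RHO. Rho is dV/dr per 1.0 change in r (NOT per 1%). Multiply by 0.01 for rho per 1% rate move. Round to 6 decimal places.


d1 = -0.5196974724; d2 = -0.6120550384
phi(d1) = 0.3485473240; exp(-qT) = 0.9984185518; exp(-rT) = 0.9942687864
N(d2) = 0.2702506718
Rho = K*T*exp(-rT)*N(d2) = 48.3000 * 0.0833 * 0.9942687864 * 0.2702506718 = 1.081092

Answer: Rho = 1.081092


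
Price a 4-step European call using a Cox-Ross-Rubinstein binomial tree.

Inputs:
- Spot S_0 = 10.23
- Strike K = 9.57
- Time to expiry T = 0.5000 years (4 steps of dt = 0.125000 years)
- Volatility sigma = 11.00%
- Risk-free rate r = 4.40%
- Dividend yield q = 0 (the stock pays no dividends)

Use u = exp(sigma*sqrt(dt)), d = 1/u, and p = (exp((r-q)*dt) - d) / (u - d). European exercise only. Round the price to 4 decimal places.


Answer: Price = V(0,0) = 0.9174

Derivation:
dt = T/N = 0.125000
u = exp(sigma*sqrt(dt)) = 1.039657; d = 1/u = 0.961856
p = (exp((r-q)*dt) - d) / (u - d) = 0.561166
Discount per step: exp(-r*dt) = 0.994515
Stock lattice S(k, i) with i counting down-moves:
  k=0: S(0,0) = 10.2300
  k=1: S(1,0) = 10.6357; S(1,1) = 9.8398
  k=2: S(2,0) = 11.0575; S(2,1) = 10.2300; S(2,2) = 9.4645
  k=3: S(3,0) = 11.4960; S(3,1) = 10.6357; S(3,2) = 9.8398; S(3,3) = 9.1034
  k=4: S(4,0) = 11.9519; S(4,1) = 11.0575; S(4,2) = 10.2300; S(4,3) = 9.4645; S(4,4) = 8.7562
Terminal payoffs V(N, i) = max(S_T - K, 0):
  V(4,0) = 2.381874; V(4,1) = 1.487471; V(4,2) = 0.660000; V(4,3) = 0.000000; V(4,4) = 0.000000
Backward induction: V(k, i) = exp(-r*dt) * [p * V(k+1, i) + (1-p) * V(k+1, i+1)].
  V(3,0) = exp(-r*dt) * [p*2.381874 + (1-p)*1.487471] = 1.978468
  V(3,1) = exp(-r*dt) * [p*1.487471 + (1-p)*0.660000] = 1.118182
  V(3,2) = exp(-r*dt) * [p*0.660000 + (1-p)*0.000000] = 0.368338
  V(3,3) = exp(-r*dt) * [p*0.000000 + (1-p)*0.000000] = 0.000000
  V(2,0) = exp(-r*dt) * [p*1.978468 + (1-p)*1.118182] = 1.592164
  V(2,1) = exp(-r*dt) * [p*1.118182 + (1-p)*0.368338] = 0.784797
  V(2,2) = exp(-r*dt) * [p*0.368338 + (1-p)*0.000000] = 0.205565
  V(1,0) = exp(-r*dt) * [p*1.592164 + (1-p)*0.784797] = 1.231075
  V(1,1) = exp(-r*dt) * [p*0.784797 + (1-p)*0.205565] = 0.527700
  V(0,0) = exp(-r*dt) * [p*1.231075 + (1-p)*0.527700] = 0.917351


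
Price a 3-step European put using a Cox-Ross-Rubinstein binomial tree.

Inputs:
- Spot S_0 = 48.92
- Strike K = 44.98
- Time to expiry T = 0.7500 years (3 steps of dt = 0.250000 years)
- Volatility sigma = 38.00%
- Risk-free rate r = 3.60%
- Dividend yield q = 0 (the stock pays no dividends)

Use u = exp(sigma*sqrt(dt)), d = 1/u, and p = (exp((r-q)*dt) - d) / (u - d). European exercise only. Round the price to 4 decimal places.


Answer: Price = V(0,0) = 4.1469

Derivation:
dt = T/N = 0.250000
u = exp(sigma*sqrt(dt)) = 1.209250; d = 1/u = 0.826959
p = (exp((r-q)*dt) - d) / (u - d) = 0.476291
Discount per step: exp(-r*dt) = 0.991040
Stock lattice S(k, i) with i counting down-moves:
  k=0: S(0,0) = 48.9200
  k=1: S(1,0) = 59.1565; S(1,1) = 40.4548
  k=2: S(2,0) = 71.5350; S(2,1) = 48.9200; S(2,2) = 33.4545
  k=3: S(3,0) = 86.5036; S(3,1) = 59.1565; S(3,2) = 40.4548; S(3,3) = 27.6655
Terminal payoffs V(N, i) = max(K - S_T, 0):
  V(3,0) = 0.000000; V(3,1) = 0.000000; V(3,2) = 4.525159; V(3,3) = 17.314496
Backward induction: V(k, i) = exp(-r*dt) * [p * V(k+1, i) + (1-p) * V(k+1, i+1)].
  V(2,0) = exp(-r*dt) * [p*0.000000 + (1-p)*0.000000] = 0.000000
  V(2,1) = exp(-r*dt) * [p*0.000000 + (1-p)*4.525159] = 2.348634
  V(2,2) = exp(-r*dt) * [p*4.525159 + (1-p)*17.314496] = 11.122496
  V(1,0) = exp(-r*dt) * [p*0.000000 + (1-p)*2.348634] = 1.218980
  V(1,1) = exp(-r*dt) * [p*2.348634 + (1-p)*11.122496] = 6.881373
  V(0,0) = exp(-r*dt) * [p*1.218980 + (1-p)*6.881373] = 4.146936


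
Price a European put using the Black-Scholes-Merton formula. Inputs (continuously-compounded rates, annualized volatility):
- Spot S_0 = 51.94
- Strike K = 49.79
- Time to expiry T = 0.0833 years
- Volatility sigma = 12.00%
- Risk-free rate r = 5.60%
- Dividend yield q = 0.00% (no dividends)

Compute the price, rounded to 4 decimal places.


Answer: Price = 0.0710

Derivation:
d1 = (ln(S/K) + (r - q + 0.5*sigma^2) * T) / (sigma * sqrt(T)) = 1.37262476
d2 = d1 - sigma * sqrt(T) = 1.33799067
exp(-rT) = 0.99534606; exp(-qT) = 1.00000000
P = K * exp(-rT) * N(-d2) - S_0 * exp(-qT) * N(-d1)
N(-d1) = 0.08493452; N(-d2) = 0.09044974
P = 49.7900 * 0.99534606 * 0.09044974 - 51.9400 * 1.00000000 * 0.08493452 = 0.0710


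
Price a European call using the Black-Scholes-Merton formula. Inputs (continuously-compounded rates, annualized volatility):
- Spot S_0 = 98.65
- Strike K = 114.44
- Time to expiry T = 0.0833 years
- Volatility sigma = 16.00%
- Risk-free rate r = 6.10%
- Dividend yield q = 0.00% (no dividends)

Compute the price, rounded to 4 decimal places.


Answer: Price = 0.0013

Derivation:
d1 = (ln(S/K) + (r - q + 0.5*sigma^2) * T) / (sigma * sqrt(T)) = -3.08204085
d2 = d1 - sigma * sqrt(T) = -3.12821963
exp(-rT) = 0.99493159; exp(-qT) = 1.00000000
C = S_0 * exp(-qT) * N(d1) - K * exp(-rT) * N(d2)
N(d1) = 0.00102793; N(d2) = 0.00087934
C = 98.6500 * 1.00000000 * 0.00102793 - 114.4400 * 0.99493159 * 0.00087934 = 0.0013


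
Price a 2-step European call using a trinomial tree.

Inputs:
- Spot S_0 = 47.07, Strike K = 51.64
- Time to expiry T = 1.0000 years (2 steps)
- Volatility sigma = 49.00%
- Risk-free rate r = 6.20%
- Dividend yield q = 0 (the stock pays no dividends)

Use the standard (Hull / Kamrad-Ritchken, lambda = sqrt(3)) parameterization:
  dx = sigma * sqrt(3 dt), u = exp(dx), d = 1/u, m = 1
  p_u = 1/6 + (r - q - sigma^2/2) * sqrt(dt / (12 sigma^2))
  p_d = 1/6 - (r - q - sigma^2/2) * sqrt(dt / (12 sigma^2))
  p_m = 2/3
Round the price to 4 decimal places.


dt = T/N = 0.500000; dx = sigma*sqrt(3*dt) = 0.600125
u = exp(dx) = 1.822347; d = 1/u = 0.548743
p_u = 0.142484, p_m = 0.666667, p_d = 0.190849
Discount per step: exp(-r*dt) = 0.969476
Stock lattice S(k, j) with j the centered position index:
  k=0: S(0,+0) = 47.0700
  k=1: S(1,-1) = 25.8293; S(1,+0) = 47.0700; S(1,+1) = 85.7779
  k=2: S(2,-2) = 14.1737; S(2,-1) = 25.8293; S(2,+0) = 47.0700; S(2,+1) = 85.7779; S(2,+2) = 156.3170
Terminal payoffs V(N, j) = max(S_T - K, 0):
  V(2,-2) = 0.000000; V(2,-1) = 0.000000; V(2,+0) = 0.000000; V(2,+1) = 34.137852; V(2,+2) = 104.676974
Backward induction: V(k, j) = exp(-r*dt) * [p_u * V(k+1, j+1) + p_m * V(k+1, j) + p_d * V(k+1, j-1)]
  V(1,-1) = exp(-r*dt) * [p_u*0.000000 + p_m*0.000000 + p_d*0.000000] = 0.000000
  V(1,+0) = exp(-r*dt) * [p_u*34.137852 + p_m*0.000000 + p_d*0.000000] = 4.715631
  V(1,+1) = exp(-r*dt) * [p_u*104.676974 + p_m*34.137852 + p_d*0.000000] = 36.523425
  V(0,+0) = exp(-r*dt) * [p_u*36.523425 + p_m*4.715631 + p_d*0.000000] = 8.092954

Answer: Price = V(0,0) = 8.0930


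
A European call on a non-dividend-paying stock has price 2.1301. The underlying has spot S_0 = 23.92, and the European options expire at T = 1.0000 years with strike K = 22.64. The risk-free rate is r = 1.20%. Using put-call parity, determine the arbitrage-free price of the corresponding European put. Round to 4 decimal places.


Put-call parity: C - P = S_0 * exp(-qT) - K * exp(-rT).
S_0 * exp(-qT) = 23.9200 * 1.00000000 = 23.92000000
K * exp(-rT) = 22.6400 * 0.98807171 = 22.36994358
P = C - S*exp(-qT) + K*exp(-rT)
P = 2.1301 - 23.92000000 + 22.36994358 = 0.5800

Answer: Put price = 0.5800


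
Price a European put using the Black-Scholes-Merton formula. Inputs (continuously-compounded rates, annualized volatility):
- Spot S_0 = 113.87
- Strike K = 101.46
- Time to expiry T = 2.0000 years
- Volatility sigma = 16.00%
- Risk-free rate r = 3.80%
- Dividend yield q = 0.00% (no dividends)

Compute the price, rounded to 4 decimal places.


d1 = (ln(S/K) + (r - q + 0.5*sigma^2) * T) / (sigma * sqrt(T)) = 0.95898182
d2 = d1 - sigma * sqrt(T) = 0.73270765
exp(-rT) = 0.92681621; exp(-qT) = 1.00000000
P = K * exp(-rT) * N(-d2) - S_0 * exp(-qT) * N(-d1)
N(-d1) = 0.16878395; N(-d2) = 0.23186838
P = 101.4600 * 0.92681621 * 0.23186838 - 113.8700 * 1.00000000 * 0.16878395 = 2.5843

Answer: Price = 2.5843


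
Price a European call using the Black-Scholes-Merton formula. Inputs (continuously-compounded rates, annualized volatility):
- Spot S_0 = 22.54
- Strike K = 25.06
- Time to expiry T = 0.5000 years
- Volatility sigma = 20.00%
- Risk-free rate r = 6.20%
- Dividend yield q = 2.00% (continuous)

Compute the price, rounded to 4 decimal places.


Answer: Price = 0.5539

Derivation:
d1 = (ln(S/K) + (r - q + 0.5*sigma^2) * T) / (sigma * sqrt(T)) = -0.53019885
d2 = d1 - sigma * sqrt(T) = -0.67162021
exp(-rT) = 0.96947557; exp(-qT) = 0.99004983
C = S_0 * exp(-qT) * N(d1) - K * exp(-rT) * N(d2)
N(d1) = 0.29798703; N(d2) = 0.25091275
C = 22.5400 * 0.99004983 * 0.29798703 - 25.0600 * 0.96947557 * 0.25091275 = 0.5539


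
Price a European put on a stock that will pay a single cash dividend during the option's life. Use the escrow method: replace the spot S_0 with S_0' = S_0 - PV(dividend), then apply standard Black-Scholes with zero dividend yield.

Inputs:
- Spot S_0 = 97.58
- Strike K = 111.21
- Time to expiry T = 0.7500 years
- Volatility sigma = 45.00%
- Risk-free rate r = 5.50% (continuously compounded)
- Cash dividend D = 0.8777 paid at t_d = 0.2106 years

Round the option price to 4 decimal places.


PV(D) = D * exp(-r * t_d) = 0.8777 * 0.98848382 = 0.86759225
S_0' = S_0 - PV(D) = 97.5800 - 0.86759225 = 96.71240775
d1 = (ln(S_0'/K) + (r + sigma^2/2)*T) / (sigma*sqrt(T)) = -0.05771219
d2 = d1 - sigma*sqrt(T) = -0.44742362
exp(-rT) = 0.95958920
N(-d1) = 0.52301106; N(-d2) = 0.67271539
P = K * exp(-rT) * N(-d2) - S_0' * N(-d1) = 111.2100 * 0.95958920 * 0.67271539 - 96.71240775 * 0.52301106 = 21.2078

Answer: Price = 21.2078


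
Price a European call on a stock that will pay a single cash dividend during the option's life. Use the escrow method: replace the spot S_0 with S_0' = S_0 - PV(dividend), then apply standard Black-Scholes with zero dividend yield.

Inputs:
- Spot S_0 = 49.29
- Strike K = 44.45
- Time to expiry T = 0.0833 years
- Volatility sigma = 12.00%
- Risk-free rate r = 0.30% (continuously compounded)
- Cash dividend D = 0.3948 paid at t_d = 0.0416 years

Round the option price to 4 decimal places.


Answer: Price = 4.4578

Derivation:
PV(D) = D * exp(-r * t_d) = 0.3948 * 0.99987521 = 0.39475073
S_0' = S_0 - PV(D) = 49.2900 - 0.39475073 = 48.89524927
d1 = (ln(S_0'/K) + (r + sigma^2/2)*T) / (sigma*sqrt(T)) = 2.77659801
d2 = d1 - sigma*sqrt(T) = 2.74196392
exp(-rT) = 0.99975013
N(d1) = 0.99725345; N(d2) = 0.99694635
C = S_0' * N(d1) - K * exp(-rT) * N(d2) = 48.89524927 * 0.99725345 - 44.4500 * 0.99975013 * 0.99694635 = 4.4578


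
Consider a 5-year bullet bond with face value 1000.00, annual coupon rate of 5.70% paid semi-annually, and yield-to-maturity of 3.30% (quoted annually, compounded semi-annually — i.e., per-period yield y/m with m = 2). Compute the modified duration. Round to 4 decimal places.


Answer: Modified duration = 4.3832

Derivation:
Coupon per period c = face * coupon_rate / m = 28.500000
Periods per year m = 2; per-period yield y/m = 0.016500
Number of cashflows N = 10
Cashflows (t years, CF_t, discount factor 1/(1+y/m)^(m*t), PV):
  t = 0.5000: CF_t = 28.500000, DF = 0.983768, PV = 28.037383
  t = 1.0000: CF_t = 28.500000, DF = 0.967799, PV = 27.582276
  t = 1.5000: CF_t = 28.500000, DF = 0.952090, PV = 27.134555
  t = 2.0000: CF_t = 28.500000, DF = 0.936635, PV = 26.694103
  t = 2.5000: CF_t = 28.500000, DF = 0.921432, PV = 26.260800
  t = 3.0000: CF_t = 28.500000, DF = 0.906475, PV = 25.834530
  t = 3.5000: CF_t = 28.500000, DF = 0.891761, PV = 25.415179
  t = 4.0000: CF_t = 28.500000, DF = 0.877285, PV = 25.002636
  t = 4.5000: CF_t = 28.500000, DF = 0.863045, PV = 24.596789
  t = 5.0000: CF_t = 1028.500000, DF = 0.849036, PV = 873.233657
Price P = sum_t PV_t = 1109.791907
First compute Macaulay numerator sum_t t * PV_t:
  t * PV_t at t = 0.5000: 14.018692
  t * PV_t at t = 1.0000: 27.582276
  t * PV_t at t = 1.5000: 40.701833
  t * PV_t at t = 2.0000: 53.388206
  t * PV_t at t = 2.5000: 65.651999
  t * PV_t at t = 3.0000: 77.503590
  t * PV_t at t = 3.5000: 88.953128
  t * PV_t at t = 4.0000: 100.010544
  t * PV_t at t = 4.5000: 110.685550
  t * PV_t at t = 5.0000: 4366.168284
Macaulay duration D = 4944.664100 / 1109.791907 = 4.455488
Modified duration = D / (1 + y/m) = 4.455488 / (1 + 0.016500) = 4.383165
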